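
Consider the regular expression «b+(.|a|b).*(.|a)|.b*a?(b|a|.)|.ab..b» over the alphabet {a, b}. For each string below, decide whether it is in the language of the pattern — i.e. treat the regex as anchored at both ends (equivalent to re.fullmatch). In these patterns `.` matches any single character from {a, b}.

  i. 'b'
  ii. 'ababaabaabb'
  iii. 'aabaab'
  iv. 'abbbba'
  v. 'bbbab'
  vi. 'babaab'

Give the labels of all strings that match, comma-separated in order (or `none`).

iii, iv, v, vi

i → no match
ii → no match
iii → match
iv → match
v → match
vi → match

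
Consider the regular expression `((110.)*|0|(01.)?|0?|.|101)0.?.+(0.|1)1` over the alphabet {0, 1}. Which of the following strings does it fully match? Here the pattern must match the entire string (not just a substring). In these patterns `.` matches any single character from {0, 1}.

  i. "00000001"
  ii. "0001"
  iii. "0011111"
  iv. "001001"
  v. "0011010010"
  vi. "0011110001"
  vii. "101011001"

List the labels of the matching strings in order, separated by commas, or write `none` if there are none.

i. "00000001" → match
ii. "0001" → no match
iii. "0011111" → match
iv. "001001" → match
v. "0011010010" → no match — must end with "1"
vi. "0011110001" → match
vii. "101011001" → match

i, iii, iv, vi, vii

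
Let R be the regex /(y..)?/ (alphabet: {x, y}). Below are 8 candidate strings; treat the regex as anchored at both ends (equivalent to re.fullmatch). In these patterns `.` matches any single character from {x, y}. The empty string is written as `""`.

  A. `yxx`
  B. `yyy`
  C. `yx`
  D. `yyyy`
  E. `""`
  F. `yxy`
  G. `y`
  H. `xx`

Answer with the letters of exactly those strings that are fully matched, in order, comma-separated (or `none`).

A, B, E, F

A → match
B → match
C → no match
D → no match
E → match
F → match
G → no match
H → no match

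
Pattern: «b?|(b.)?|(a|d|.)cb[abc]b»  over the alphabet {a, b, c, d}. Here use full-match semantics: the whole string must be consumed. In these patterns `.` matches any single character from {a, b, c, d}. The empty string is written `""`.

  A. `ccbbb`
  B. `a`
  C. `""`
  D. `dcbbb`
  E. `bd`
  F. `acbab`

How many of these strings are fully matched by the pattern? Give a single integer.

5

A → match
B → no match
C → match
D → match
E → match
F → match
Total matched: 5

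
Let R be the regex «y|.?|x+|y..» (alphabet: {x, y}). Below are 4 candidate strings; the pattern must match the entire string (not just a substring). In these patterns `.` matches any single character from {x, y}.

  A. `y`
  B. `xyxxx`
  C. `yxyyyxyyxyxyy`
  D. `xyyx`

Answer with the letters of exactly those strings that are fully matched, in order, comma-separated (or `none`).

A → match
B → no match
C → no match
D → no match

A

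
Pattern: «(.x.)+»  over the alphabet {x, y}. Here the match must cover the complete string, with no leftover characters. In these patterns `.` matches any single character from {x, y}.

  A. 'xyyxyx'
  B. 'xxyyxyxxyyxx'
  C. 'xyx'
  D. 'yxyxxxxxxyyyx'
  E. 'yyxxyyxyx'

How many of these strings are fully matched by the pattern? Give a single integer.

1

A → no match
B → match
C → no match
D → no match
E → no match
Total matched: 1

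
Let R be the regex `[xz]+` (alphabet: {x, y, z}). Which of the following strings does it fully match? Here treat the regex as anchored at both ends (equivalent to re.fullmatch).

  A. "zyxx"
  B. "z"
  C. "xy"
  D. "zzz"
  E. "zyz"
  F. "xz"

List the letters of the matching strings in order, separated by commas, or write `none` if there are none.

B, D, F

A → no match
B → match
C → no match
D → match
E → no match
F → match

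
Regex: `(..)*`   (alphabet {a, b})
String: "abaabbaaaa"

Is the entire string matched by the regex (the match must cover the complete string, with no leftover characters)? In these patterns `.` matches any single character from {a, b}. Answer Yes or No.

Yes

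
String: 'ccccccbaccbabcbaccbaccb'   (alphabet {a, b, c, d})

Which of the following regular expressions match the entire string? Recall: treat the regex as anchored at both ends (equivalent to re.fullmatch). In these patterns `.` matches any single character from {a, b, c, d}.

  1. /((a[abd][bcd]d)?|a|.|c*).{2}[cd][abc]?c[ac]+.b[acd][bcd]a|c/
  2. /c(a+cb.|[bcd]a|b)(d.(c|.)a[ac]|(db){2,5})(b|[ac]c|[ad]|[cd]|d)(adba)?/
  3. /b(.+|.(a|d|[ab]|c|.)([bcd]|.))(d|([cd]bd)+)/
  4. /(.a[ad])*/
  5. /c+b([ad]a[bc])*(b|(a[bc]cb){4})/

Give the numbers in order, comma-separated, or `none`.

1 → no match
2 → no match
3 → no match — must start with 'b'
4 → no match
5 → match

5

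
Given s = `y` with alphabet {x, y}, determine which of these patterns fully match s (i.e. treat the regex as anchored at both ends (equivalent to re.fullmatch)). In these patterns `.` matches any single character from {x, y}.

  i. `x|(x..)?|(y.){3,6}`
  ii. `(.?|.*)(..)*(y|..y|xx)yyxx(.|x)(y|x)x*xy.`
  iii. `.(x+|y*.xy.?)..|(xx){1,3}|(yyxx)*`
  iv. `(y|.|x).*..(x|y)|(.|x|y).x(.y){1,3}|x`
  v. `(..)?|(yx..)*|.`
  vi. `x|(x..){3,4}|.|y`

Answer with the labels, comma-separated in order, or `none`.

v, vi

i → no match
ii → no match
iii → no match
iv → no match
v → match
vi → match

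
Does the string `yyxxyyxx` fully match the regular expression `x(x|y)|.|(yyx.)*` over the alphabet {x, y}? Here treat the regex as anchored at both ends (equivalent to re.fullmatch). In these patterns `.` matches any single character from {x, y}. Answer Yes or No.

Yes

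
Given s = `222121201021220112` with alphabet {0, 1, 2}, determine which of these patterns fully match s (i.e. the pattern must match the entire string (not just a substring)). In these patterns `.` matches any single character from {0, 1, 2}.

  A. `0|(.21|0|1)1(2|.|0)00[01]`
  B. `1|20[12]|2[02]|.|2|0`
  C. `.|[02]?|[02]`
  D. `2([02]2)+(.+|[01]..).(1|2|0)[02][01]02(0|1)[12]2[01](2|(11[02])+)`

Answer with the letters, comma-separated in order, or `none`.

D

A → no match
B → no match
C → no match
D → match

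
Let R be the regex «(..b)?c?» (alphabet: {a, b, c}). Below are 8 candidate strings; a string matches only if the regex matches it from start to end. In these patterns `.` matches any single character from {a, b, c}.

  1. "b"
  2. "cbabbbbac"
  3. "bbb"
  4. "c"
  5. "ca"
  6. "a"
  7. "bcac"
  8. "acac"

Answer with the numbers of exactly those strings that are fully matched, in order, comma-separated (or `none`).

1. "b" → no match
2. "cbabbbbac" → no match
3. "bbb" → match
4. "c" → match
5. "ca" → no match
6. "a" → no match
7. "bcac" → no match
8. "acac" → no match

3, 4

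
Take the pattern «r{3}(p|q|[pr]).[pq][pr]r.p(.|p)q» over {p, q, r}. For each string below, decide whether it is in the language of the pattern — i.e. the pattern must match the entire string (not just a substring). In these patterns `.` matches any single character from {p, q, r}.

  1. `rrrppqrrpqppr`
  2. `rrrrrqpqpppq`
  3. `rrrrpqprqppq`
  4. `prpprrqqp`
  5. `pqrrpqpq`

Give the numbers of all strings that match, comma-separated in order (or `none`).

1 → no match — must end with `q`
2 → no match
3 → match
4 → no match — must start with `r`
5 → no match — must start with `r`

3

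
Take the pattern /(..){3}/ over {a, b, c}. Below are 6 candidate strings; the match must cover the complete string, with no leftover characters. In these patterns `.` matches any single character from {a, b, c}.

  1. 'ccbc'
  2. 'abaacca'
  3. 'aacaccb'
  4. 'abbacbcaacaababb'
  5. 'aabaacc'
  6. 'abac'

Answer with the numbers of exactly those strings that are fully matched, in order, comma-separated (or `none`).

1 → no match
2 → no match
3 → no match
4 → no match
5 → no match
6 → no match

none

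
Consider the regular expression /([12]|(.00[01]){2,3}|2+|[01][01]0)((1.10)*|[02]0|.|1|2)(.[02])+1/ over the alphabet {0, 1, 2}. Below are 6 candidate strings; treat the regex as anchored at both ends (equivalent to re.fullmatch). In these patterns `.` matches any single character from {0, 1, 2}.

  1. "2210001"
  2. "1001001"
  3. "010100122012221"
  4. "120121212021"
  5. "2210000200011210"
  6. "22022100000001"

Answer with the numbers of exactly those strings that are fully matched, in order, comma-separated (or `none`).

1 → match
2 → match
3 → match
4 → match
5 → no match — must end with "1"
6 → match

1, 2, 3, 4, 6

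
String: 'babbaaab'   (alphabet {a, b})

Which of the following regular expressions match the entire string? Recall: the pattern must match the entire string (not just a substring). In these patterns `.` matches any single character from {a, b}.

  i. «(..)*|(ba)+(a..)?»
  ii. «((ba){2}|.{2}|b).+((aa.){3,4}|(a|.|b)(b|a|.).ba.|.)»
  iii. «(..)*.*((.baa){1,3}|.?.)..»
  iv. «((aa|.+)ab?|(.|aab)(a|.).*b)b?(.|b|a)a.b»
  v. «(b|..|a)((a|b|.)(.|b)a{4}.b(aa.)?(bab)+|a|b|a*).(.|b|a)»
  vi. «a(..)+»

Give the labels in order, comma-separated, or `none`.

i → match
ii → match
iii → match
iv → match
v → no match
vi → no match — must start with 'a'

i, ii, iii, iv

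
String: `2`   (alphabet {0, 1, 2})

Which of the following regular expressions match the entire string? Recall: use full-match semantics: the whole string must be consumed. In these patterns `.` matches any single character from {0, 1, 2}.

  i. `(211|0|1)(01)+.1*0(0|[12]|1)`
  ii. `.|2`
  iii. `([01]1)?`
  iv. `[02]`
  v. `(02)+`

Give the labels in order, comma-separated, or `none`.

ii, iv

i → no match
ii → match
iii → no match
iv → match
v → no match — must start with `02`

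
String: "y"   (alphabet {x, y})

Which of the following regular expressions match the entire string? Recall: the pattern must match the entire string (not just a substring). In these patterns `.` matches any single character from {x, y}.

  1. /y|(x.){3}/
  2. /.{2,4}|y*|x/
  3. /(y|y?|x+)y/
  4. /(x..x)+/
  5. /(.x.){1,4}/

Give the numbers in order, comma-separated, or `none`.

1 → match
2 → match
3 → match
4 → no match — must start with "x"
5 → no match

1, 2, 3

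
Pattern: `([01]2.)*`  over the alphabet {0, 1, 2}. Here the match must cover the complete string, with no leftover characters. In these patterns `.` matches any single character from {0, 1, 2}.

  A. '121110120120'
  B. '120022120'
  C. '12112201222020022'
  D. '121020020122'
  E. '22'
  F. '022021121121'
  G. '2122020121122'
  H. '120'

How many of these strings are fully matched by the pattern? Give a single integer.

4

A. '121110120120' → no match
B. '120022120' → match
C → no match
D. '121020020122' → match
E. '22' → no match
F. '022021121121' → match
G → no match
H. '120' → match
Total matched: 4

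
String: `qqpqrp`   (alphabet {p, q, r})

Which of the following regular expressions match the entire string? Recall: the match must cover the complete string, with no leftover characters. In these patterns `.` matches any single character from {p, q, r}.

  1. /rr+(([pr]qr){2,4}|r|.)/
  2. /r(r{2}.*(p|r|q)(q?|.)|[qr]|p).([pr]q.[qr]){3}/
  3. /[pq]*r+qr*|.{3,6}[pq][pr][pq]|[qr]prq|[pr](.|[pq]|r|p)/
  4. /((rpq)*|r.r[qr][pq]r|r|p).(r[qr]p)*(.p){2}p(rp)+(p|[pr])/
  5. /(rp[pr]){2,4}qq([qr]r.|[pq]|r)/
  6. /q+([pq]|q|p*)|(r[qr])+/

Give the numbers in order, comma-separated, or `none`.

3

1 → no match — must start with `rr`
2 → no match — must start with `r`
3 → match
4 → no match
5 → no match — must start with `rp`
6 → no match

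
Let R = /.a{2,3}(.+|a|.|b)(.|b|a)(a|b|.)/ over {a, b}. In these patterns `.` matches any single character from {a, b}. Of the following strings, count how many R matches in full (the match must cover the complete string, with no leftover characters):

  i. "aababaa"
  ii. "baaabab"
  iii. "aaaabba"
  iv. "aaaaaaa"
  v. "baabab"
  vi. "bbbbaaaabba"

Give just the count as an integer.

4

i → no match
ii → match
iii → match
iv → match
v → match
vi → no match
Total matched: 4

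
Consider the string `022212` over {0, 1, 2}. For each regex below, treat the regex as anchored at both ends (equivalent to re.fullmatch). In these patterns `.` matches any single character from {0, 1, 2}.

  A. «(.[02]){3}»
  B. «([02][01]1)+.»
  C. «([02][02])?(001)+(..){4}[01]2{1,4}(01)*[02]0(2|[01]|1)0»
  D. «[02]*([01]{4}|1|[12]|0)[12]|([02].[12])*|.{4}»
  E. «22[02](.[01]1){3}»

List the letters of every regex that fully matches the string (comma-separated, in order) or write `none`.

A, D

A → match
B → no match
C → no match — must end with `0`
D → match
E → no match — must start with `22`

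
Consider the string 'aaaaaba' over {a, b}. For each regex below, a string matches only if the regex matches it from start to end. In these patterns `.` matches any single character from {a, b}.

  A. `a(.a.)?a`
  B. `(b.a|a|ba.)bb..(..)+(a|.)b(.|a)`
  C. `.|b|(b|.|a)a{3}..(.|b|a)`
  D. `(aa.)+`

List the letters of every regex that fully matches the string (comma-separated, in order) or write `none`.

A → no match
B → no match
C → match
D → no match

C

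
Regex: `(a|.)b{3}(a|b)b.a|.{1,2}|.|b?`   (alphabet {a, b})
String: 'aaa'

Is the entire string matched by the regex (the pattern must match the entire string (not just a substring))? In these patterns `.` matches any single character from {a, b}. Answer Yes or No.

No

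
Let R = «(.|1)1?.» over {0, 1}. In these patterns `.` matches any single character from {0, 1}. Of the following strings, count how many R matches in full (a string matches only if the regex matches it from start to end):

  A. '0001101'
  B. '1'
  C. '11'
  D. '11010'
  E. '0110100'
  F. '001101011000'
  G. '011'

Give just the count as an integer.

2

A → no match
B → no match
C → match
D → no match
E → no match
F → no match
G → match
Total matched: 2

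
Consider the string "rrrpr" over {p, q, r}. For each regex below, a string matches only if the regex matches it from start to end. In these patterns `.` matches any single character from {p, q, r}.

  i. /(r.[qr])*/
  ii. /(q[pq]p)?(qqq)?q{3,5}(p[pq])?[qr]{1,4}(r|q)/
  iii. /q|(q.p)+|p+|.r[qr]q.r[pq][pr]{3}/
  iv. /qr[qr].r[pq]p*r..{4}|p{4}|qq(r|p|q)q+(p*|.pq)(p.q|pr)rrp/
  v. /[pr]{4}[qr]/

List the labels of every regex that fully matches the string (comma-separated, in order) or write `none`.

i → no match
ii → no match
iii → no match
iv → no match
v → match

v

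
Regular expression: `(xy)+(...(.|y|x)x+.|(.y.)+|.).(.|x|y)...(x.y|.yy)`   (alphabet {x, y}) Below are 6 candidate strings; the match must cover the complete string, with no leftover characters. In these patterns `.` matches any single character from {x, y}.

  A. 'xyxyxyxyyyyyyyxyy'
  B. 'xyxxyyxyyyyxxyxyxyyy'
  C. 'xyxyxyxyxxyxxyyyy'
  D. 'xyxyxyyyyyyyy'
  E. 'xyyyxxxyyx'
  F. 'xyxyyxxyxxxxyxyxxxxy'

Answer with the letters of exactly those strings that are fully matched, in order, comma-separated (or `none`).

A → match
B → no match
C → match
D → match
E → no match
F → match

A, C, D, F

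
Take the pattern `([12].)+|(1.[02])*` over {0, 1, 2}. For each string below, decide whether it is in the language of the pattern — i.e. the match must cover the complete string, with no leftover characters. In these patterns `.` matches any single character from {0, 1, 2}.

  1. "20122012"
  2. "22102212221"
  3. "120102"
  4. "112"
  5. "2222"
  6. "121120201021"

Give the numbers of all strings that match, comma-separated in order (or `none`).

1. "20122012" → match
2. "22102212221" → no match
3. "120102" → match
4. "112" → match
5. "2222" → match
6. "121120201021" → match

1, 3, 4, 5, 6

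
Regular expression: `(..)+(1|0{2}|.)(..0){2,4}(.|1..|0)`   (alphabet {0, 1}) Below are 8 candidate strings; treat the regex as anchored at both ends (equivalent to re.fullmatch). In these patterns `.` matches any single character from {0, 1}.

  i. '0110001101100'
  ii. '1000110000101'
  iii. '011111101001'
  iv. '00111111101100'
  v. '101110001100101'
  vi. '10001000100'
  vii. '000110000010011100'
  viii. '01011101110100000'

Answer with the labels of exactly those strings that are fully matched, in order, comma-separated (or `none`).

i → match
ii → match
iii → match
iv → match
v → match
vi → match
vii → no match
viii → no match

i, ii, iii, iv, v, vi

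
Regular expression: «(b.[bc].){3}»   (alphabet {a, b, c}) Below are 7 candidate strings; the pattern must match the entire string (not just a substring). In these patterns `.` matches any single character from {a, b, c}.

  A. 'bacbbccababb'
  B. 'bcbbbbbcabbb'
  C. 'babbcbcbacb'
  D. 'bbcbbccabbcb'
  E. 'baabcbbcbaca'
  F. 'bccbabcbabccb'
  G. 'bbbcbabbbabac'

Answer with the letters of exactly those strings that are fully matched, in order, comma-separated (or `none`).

A → match
B → no match
C → no match
D → match
E → no match
F → no match
G → no match

A, D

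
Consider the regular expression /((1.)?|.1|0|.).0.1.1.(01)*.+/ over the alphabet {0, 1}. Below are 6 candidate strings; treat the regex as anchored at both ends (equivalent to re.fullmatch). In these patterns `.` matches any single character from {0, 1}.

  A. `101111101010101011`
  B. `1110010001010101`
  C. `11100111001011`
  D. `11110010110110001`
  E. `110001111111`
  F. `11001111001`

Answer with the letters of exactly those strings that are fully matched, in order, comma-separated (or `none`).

A → match
B → no match
C → match
D → no match
E → match
F → match

A, C, E, F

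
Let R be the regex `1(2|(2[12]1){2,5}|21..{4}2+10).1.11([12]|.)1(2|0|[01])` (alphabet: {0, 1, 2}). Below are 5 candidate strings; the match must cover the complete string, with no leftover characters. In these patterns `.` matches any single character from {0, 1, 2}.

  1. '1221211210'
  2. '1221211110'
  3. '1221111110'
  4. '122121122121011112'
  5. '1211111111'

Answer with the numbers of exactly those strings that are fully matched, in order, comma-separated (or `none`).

1 → match
2 → match
3 → match
4 → match
5 → match

1, 2, 3, 4, 5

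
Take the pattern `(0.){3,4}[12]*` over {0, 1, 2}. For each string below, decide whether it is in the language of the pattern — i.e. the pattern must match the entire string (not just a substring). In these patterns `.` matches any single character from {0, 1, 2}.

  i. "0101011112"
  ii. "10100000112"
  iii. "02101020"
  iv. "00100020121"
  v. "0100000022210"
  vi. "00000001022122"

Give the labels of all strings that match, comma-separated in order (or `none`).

i

i. "0101011112" → match
ii. "10100000112" → no match — must start with "0"
iii. "02101020" → no match
iv. "00100020121" → no match
v → no match
vi → no match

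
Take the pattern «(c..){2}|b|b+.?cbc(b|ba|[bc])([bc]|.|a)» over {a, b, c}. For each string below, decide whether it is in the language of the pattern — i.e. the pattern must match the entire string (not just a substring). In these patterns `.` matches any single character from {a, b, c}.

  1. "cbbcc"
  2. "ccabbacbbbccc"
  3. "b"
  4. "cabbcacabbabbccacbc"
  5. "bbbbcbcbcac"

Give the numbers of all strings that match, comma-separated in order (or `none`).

1 → no match
2 → no match
3 → match
4 → no match
5 → no match

3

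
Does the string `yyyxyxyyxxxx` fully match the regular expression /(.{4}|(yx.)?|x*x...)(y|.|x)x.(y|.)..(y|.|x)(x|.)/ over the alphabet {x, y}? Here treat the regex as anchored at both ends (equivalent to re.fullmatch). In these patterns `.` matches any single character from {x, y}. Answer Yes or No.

Yes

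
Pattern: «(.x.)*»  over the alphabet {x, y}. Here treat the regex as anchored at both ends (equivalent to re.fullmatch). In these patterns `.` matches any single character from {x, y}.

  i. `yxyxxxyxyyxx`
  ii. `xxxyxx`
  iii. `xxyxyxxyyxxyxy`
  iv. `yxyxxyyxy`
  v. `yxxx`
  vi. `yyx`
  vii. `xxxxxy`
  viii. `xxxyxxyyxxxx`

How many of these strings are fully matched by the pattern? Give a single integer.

4

i → match
ii → match
iii → no match
iv → match
v → no match
vi → no match
vii → match
viii → no match
Total matched: 4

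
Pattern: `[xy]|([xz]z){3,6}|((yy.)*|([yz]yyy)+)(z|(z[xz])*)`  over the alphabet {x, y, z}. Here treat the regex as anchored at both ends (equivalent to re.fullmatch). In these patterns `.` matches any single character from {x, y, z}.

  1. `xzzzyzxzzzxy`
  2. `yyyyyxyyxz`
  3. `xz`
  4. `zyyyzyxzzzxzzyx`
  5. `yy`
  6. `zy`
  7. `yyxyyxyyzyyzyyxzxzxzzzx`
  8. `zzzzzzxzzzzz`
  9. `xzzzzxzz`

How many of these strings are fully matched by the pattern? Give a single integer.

3

1 → no match
2 → match
3 → no match
4 → no match
5 → no match
6 → no match
7 → match
8 → match
9 → no match
Total matched: 3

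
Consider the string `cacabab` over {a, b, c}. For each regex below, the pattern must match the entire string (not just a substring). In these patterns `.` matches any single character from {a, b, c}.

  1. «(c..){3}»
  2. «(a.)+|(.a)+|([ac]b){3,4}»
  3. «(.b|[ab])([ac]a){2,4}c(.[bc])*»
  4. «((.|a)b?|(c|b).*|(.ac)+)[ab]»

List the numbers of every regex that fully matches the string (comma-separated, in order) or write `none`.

4

1 → no match
2 → no match
3 → no match
4 → match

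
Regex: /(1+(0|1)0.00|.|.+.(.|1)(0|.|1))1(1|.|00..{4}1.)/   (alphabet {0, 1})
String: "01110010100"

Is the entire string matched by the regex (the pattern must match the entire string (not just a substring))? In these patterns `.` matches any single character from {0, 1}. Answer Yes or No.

No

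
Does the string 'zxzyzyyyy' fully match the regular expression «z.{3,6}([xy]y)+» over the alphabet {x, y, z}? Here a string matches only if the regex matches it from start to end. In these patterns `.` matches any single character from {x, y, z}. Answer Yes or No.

Yes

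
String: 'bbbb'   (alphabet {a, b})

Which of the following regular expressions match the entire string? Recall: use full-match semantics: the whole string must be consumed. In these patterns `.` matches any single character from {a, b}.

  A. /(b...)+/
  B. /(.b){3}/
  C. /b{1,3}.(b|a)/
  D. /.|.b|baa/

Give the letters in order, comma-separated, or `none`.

A → match
B → no match
C → match
D → no match

A, C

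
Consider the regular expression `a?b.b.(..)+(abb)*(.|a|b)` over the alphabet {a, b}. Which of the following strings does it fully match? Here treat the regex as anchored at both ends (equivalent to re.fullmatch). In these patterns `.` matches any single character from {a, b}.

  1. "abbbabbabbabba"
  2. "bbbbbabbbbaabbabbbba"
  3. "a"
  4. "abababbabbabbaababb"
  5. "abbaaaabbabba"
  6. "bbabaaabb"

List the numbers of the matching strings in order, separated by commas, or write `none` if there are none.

1

1 → match
2 → no match
3. "a" → no match
4 → no match
5 → no match
6. "bbabaaabb" → no match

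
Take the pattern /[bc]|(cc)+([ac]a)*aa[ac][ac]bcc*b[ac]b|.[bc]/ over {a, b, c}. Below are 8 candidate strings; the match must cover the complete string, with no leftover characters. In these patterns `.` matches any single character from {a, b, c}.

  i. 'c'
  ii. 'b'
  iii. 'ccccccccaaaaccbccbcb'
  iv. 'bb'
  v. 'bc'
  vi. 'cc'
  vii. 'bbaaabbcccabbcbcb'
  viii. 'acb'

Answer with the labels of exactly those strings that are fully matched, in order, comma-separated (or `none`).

i → match
ii → match
iii → match
iv → match
v → match
vi → match
vii → no match
viii → no match

i, ii, iii, iv, v, vi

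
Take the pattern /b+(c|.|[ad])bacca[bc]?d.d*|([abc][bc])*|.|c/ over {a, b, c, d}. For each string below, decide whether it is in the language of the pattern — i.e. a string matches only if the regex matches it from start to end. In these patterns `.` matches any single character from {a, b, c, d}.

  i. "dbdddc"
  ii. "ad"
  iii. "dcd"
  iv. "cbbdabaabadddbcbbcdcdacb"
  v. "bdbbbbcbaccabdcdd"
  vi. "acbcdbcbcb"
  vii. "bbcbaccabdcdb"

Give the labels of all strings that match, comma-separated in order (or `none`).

i. "dbdddc" → no match
ii. "ad" → no match
iii. "dcd" → no match
iv → no match
v → no match
vi. "acbcdbcbcb" → no match
vii → no match

none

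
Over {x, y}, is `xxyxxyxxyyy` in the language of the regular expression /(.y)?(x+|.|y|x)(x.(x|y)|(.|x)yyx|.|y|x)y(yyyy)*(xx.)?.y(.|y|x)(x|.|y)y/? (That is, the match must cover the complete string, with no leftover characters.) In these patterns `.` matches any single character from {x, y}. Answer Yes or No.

No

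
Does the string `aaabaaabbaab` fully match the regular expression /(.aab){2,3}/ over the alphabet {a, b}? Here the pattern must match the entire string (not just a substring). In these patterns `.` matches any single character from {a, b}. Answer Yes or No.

Yes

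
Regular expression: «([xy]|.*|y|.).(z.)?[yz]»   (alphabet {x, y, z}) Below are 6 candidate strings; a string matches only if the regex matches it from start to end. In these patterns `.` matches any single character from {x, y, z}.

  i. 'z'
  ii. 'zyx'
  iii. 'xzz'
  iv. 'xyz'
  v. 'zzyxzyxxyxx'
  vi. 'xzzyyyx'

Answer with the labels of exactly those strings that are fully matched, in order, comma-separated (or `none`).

iii, iv

i → no match
ii → no match
iii → match
iv → match
v → no match
vi → no match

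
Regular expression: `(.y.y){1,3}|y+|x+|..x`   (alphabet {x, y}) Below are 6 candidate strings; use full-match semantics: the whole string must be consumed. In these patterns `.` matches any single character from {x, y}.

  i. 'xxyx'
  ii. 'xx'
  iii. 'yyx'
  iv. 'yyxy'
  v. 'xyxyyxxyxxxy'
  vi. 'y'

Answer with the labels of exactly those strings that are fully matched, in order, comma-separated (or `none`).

i. 'xxyx' → no match
ii. 'xx' → match
iii. 'yyx' → match
iv. 'yyxy' → match
v. 'xyxyyxxyxxxy' → no match
vi. 'y' → match

ii, iii, iv, vi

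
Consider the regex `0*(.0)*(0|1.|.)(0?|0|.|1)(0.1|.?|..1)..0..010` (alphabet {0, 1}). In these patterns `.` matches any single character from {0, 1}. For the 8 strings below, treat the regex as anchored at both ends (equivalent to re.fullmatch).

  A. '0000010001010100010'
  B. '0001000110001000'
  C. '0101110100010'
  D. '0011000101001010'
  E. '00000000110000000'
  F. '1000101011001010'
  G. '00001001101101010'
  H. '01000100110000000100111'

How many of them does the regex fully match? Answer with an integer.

2

A → no match
B → no match — must end with '010'
C → no match
D → match
E → no match — must end with '010'
F → match
G → no match
H → no match — must end with '010'
Total matched: 2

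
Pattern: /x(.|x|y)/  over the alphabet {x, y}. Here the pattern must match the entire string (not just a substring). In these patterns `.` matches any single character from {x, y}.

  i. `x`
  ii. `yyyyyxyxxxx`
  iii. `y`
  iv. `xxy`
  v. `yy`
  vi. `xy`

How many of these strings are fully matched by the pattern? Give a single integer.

i → no match
ii → no match — must start with `x`
iii → no match — must start with `x`
iv → no match
v → no match — must start with `x`
vi → match
Total matched: 1

1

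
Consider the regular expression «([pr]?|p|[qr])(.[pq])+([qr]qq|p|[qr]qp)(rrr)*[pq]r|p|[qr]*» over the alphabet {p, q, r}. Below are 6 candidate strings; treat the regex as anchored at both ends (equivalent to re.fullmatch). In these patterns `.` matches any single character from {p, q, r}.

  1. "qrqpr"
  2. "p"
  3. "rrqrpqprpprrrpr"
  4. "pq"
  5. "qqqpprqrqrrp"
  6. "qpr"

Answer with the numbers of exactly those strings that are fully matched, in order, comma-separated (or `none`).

1 → no match
2 → match
3 → match
4 → no match
5 → no match
6 → no match

2, 3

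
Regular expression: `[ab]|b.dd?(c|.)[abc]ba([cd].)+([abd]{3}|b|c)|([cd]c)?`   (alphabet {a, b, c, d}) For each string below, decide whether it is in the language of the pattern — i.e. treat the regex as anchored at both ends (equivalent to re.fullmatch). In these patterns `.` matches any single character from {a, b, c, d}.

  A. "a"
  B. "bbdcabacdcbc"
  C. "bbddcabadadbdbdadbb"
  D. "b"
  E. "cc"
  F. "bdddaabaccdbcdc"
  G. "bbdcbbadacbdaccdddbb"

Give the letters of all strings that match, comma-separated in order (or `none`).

A, B, C, D, E, F, G

A → match
B → match
C → match
D → match
E → match
F → match
G → match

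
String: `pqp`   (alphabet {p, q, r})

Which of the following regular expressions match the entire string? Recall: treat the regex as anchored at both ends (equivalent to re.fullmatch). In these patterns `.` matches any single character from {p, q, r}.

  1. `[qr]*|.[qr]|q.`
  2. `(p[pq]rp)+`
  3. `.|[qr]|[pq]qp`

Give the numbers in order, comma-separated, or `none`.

1 → no match
2 → no match — must end with `rp`
3 → match

3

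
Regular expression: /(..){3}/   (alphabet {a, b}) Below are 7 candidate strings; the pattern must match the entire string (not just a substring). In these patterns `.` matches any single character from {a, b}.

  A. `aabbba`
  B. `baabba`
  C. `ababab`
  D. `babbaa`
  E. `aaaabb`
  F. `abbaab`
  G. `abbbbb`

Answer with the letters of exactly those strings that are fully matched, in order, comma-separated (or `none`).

A → match
B → match
C → match
D → match
E → match
F → match
G → match

A, B, C, D, E, F, G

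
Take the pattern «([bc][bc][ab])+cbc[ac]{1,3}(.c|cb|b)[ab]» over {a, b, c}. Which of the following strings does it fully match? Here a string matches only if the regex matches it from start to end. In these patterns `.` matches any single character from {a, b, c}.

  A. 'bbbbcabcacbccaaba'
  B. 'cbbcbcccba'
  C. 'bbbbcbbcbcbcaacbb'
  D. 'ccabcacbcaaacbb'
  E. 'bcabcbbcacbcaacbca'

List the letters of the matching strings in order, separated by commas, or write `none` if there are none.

A, B, C, D, E

A → match
B → match
C → match
D → match
E → match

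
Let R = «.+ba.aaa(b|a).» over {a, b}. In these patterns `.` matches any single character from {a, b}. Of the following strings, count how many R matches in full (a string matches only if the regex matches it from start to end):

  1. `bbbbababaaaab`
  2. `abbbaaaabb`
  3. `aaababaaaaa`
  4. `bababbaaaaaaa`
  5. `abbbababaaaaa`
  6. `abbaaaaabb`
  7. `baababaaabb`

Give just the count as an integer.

6

1 → match
2 → no match
3 → match
4 → match
5 → match
6 → match
7 → match
Total matched: 6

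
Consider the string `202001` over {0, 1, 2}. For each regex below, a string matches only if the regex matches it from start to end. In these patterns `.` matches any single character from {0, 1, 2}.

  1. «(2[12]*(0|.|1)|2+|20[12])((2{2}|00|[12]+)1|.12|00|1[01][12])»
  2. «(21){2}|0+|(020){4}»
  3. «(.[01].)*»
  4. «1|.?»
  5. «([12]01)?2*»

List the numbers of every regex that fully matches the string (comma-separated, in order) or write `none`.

1, 3

1 → match
2 → no match
3 → match
4 → no match
5 → no match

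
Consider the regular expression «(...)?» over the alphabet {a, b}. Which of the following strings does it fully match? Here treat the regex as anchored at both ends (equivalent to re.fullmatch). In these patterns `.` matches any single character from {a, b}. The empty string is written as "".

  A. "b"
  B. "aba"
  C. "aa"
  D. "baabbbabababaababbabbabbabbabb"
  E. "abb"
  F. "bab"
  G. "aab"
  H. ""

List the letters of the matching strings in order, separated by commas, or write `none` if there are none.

A → no match
B → match
C → no match
D → no match
E → match
F → match
G → match
H → match

B, E, F, G, H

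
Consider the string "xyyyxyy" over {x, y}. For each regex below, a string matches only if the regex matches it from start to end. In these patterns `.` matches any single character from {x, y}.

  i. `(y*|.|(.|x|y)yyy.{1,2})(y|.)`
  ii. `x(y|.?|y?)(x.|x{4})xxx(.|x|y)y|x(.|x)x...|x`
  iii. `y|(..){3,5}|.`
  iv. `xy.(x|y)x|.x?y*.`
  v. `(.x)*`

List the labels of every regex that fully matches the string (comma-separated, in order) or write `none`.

i → match
ii → no match
iii → no match
iv → no match
v → no match

i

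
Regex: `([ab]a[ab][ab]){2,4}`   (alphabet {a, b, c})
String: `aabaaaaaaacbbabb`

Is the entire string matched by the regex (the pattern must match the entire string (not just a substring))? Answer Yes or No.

No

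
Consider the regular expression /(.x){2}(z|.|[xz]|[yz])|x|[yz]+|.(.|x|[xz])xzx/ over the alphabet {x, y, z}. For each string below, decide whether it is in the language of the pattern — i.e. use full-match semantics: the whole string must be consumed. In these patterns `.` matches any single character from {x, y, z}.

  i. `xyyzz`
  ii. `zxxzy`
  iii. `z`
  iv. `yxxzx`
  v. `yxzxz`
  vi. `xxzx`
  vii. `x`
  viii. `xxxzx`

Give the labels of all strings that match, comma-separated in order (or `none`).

i → no match
ii → no match
iii → match
iv → match
v → match
vi → no match
vii → match
viii → match

iii, iv, v, vii, viii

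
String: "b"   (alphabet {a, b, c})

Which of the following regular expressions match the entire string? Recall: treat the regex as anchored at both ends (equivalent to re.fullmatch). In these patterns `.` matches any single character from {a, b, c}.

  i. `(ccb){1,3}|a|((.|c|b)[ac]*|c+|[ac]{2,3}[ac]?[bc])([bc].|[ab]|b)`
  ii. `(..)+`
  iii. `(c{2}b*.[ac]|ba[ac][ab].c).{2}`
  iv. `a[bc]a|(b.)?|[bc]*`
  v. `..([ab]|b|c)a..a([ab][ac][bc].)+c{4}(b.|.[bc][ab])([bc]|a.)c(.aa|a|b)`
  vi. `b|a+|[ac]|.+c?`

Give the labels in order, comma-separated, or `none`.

i → no match
ii → no match
iii → no match
iv → match
v → no match
vi → match

iv, vi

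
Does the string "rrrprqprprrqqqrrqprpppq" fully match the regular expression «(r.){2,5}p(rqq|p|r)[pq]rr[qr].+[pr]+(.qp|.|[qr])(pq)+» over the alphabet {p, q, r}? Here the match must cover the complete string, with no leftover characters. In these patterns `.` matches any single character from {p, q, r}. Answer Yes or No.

Yes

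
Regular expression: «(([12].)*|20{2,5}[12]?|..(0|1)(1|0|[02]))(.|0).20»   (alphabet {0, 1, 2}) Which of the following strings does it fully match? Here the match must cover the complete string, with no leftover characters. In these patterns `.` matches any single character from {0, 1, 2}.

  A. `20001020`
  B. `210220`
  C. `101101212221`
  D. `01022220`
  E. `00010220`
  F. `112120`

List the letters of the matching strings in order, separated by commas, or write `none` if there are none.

A, B, D, E, F

A → match
B → match
C → no match — must end with `20`
D → match
E → match
F → match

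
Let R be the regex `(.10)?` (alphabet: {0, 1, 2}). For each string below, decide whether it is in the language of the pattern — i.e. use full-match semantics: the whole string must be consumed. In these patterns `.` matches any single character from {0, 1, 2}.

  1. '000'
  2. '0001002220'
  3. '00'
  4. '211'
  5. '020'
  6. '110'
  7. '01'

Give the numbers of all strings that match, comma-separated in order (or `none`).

1 → no match
2 → no match
3 → no match
4 → no match
5 → no match
6 → match
7 → no match

6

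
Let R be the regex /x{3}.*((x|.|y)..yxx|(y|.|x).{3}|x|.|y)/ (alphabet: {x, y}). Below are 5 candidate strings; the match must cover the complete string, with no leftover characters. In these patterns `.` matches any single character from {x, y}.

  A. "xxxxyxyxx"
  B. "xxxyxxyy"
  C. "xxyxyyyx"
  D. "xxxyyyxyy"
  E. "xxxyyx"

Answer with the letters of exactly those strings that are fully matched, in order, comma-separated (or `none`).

A, B, D, E

A → match
B → match
C → no match
D → match
E → match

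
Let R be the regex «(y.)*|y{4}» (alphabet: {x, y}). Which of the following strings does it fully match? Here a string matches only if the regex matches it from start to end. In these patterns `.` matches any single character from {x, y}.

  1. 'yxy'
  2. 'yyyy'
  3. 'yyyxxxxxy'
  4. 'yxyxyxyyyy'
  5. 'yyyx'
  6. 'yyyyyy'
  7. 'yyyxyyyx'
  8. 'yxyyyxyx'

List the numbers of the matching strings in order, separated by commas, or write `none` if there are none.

2, 4, 5, 6, 7, 8

1 → no match
2 → match
3 → no match
4 → match
5 → match
6 → match
7 → match
8 → match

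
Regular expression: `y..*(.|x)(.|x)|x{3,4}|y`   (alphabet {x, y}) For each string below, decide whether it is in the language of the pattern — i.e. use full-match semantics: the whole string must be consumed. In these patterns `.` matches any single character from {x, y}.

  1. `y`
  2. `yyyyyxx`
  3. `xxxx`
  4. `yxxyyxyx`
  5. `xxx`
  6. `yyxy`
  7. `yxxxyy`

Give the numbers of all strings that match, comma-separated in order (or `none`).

1 → match
2 → match
3 → match
4 → match
5 → match
6 → match
7 → match

1, 2, 3, 4, 5, 6, 7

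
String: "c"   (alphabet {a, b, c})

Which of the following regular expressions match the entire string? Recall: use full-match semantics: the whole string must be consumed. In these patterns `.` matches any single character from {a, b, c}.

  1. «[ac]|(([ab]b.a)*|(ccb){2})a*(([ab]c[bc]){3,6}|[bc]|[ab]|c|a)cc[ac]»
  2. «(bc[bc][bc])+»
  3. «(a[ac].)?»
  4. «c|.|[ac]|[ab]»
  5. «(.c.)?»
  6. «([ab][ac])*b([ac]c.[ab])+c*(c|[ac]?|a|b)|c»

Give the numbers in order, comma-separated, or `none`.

1, 4, 6

1 → match
2 → no match — must start with "bc"
3 → no match
4 → match
5 → no match
6 → match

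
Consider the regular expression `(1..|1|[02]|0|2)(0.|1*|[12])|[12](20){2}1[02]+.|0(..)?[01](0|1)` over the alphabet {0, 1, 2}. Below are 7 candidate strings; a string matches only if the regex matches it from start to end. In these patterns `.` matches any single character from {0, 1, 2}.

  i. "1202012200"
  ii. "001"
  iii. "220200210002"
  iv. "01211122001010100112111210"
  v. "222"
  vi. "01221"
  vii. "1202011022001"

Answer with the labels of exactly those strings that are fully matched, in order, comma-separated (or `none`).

i, ii

i → match
ii → match
iii → no match
iv → no match
v → no match
vi → no match
vii → no match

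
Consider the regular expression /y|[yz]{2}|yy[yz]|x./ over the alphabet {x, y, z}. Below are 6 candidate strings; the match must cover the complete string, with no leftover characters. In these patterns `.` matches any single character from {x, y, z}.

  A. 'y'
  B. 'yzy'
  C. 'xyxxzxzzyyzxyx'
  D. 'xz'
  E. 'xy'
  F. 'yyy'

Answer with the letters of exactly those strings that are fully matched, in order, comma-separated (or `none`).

A → match
B → no match
C → no match
D → match
E → match
F → match

A, D, E, F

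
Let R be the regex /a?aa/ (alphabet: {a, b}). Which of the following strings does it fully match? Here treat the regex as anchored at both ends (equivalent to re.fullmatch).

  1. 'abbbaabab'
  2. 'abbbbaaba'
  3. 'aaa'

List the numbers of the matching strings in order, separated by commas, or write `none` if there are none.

1. 'abbbaabab' → no match — must end with 'aa'
2. 'abbbbaaba' → no match — must end with 'aa'
3. 'aaa' → match

3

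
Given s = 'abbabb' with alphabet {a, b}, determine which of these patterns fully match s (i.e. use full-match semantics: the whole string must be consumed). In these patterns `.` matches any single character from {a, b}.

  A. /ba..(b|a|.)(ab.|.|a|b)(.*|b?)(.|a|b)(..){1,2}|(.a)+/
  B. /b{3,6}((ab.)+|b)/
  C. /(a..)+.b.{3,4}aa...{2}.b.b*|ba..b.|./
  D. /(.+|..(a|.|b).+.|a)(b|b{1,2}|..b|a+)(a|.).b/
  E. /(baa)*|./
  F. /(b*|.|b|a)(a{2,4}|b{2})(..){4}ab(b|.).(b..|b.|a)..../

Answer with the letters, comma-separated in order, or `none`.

A → no match
B → no match — must start with 'b'
C → no match
D → match
E → no match
F → no match

D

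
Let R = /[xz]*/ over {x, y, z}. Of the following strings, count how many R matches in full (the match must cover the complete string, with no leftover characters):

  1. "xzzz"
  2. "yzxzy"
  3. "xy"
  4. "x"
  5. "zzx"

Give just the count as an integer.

1 → match
2 → no match
3 → no match
4 → match
5 → match
Total matched: 3

3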